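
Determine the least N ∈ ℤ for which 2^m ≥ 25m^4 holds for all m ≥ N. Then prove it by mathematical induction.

N = 23

At m = 22: 4194304 < 5856400, so the inequality fails and N ≥ 23. We prove 2^m ≥ 25m^4 for all m ≥ 23.
For the base case m = 23: 2^m = 8388608 and 25m^4 = 6996025, so 8388608 ≥ 6996025.
Inductive step: suppose the statement holds for some r ≥ 23, so 2^r ≥ 25r^4.
Then 2^(r + 1) = 2·(2^r) ≥ 2·(25r^4).
Also, for r ≥ 23 we have 2·(25r^4) ≥ 25(r+1)^4, since 2 ≥ (1 + 1/r)^4 for all r ≥ 23.
Combining, 2^(r + 1) ≥ 25(r+1)^4.
By induction, the statement is established for all m ≥ 23.
Hence the smallest such N is 23.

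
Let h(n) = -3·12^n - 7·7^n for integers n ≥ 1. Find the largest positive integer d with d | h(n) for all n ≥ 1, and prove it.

d = 5

Computing the first values: h(1) = -85 and h(2) = -775; gcd(-85, -775) = 5, so d ≤ 5.
We prove 5 | -3·12^n - 7·7^n for all n ≥ 1 by induction on n.
Base step (n = 1): h(1) = -85 = 5·(-17), so 5 | h(1).
Suppose the result is true for n = k, i.e. 5 | h(k). Then
h(k+1) − 12·h(k) = (-3·12^(k+1) - 7·7^(k+1)) − 12·(-3·12^k - 7·7^k) = (-7)·7^k·(7 − 12) = (35)·7^k. Since 5 | h(k) by the inductive hypothesis, 5 | 12·h(k); and 5 | 35 since 35 = 5·7. Therefore 5 | h(k+1).
This completes the induction.
Therefore the largest such d is 5.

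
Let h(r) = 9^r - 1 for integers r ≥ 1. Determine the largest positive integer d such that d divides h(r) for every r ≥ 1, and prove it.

Computing the first values: h(1) = 8 and h(2) = 80; gcd(8, 80) = 8, so d ≤ 8.
We prove 8 | 9^r - 1 for all r ≥ 1 by induction on r.
When r = 1: h(1) = 8 = 8·(1), so 8 | h(1).
Inductive step: assume the claim holds for r = p, i.e. 8 | h(p). Then
9^{p+1} − 1^{p+1} = 9·9^p − 1·1^p = 9·(9^p − 1^p) + (8)·1^p. The first term is divisible by 8 by the inductive hypothesis, and the second term (8)·1^p is divisible by 8 since 8 | 8. Hence 8 | h(p+1).
By induction, the statement is established for all r ≥ 1.
Therefore the largest such d is 8.

d = 8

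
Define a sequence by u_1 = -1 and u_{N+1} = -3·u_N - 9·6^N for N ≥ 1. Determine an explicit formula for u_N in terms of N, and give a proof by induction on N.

Computing the first terms: u_1 = -1, u_2 = -51, u_3 = -171. This suggests u_N = 5(-3)^(N - 1) - 6^N.
For the base case N = 1: the formula gives -1 = -1 = u_1.
Suppose the result is true for N = p, so u_p = 5(-3)^(p - 1) - 6^p.
Then u_{p+1} = -3·u_p - 9·6^p = -3·(5(-3)^(p - 1) - 6^p) - 9·6^p = 5(-3)^p - 6^(p + 1) = 5(-3)^((p+1) - 1) - 6^(p+1),
which is the claimed formula at N = p+1.
By induction, the statement is established for all N ≥ 1.

u_N = 5(-3)^(N - 1) - 6^N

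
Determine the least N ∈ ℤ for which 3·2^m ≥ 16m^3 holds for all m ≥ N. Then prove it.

N = 14

At m = 13: 24576 < 35152, so the inequality fails and N ≥ 14. We prove 3·2^m ≥ 16m^3 for all m ≥ 14.
When m = 14: 3·2^m = 49152 and 16m^3 = 43904, so 49152 ≥ 43904.
Inductive step: assume the claim holds for m = k, so 3·2^k ≥ 16k^3.
Then 3·2^(k + 1) = 2·(3·2^k) ≥ 2·(16k^3).
Also, for k ≥ 14 we have 2·(16k^3) ≥ 16(k+1)^3, since 2 ≥ (1 + 1/k)^3 for all k ≥ 14.
Combining, 3·2^(k + 1) ≥ 16(k+1)^3.
This completes the induction.
Hence the smallest such N is 14.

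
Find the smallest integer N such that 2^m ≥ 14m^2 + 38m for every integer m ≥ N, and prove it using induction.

At m = 11: 2048 < 2112, so the inequality fails and N ≥ 12. We prove 2^m ≥ 14m^2 + 38m for all m ≥ 12.
For the base case m = 12: 2^m = 4096 and 14m^2 + 38m = 2472, so 4096 ≥ 2472.
Inductive step: assume the claim holds for m = r, so 2^r ≥ 14r^2 + 38r.
Then 2^(r + 1) = 2·(2^r) ≥ 2·(14r^2 + 38r).
Also, for r ≥ 12 we have 2·(14r^2 + 38r) ≥ 14(r+1)^2 + 38(r+1), since 2·(14r^2 + 38r) − (14(r+1)^2 + 38(r+1)) = 14r^2 + 10r - 52, which is nonnegative for all r ≥ 12.
Combining, 2^(r + 1) ≥ 14(r+1)^2 + 38(r+1).
By induction, the statement is established for all m ≥ 12.
Hence the smallest such N is 12.

N = 12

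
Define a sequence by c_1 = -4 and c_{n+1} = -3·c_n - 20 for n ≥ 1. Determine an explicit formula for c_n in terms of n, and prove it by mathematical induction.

c_n = (-3)^(n - 1) - 5

Computing the first terms: c_1 = -4, c_2 = -8, c_3 = 4. This suggests c_n = (-3)^(n - 1) - 5.
Base step (n = 1): the formula gives -4 = -4 = c_1.
Suppose the result is true for n = j, so c_j = (-3)^(j - 1) - 5.
Then c_{j+1} = -3·c_j - 20 = -3·((-3)^(j - 1) - 5) - 20 = (-3)^j - 5 = (-3)^((j+1) - 1) - 5,
which is the claimed formula at n = j+1.
This completes the induction.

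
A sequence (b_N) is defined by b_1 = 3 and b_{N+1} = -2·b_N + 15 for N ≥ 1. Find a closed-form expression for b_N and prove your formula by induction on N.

b_N = (-2)^N + 5

Computing the first terms: b_1 = 3, b_2 = 9, b_3 = -3. This suggests b_N = (-2)^N + 5.
Base step (N = 1): the formula gives 3 = 3 = b_1.
For the inductive step, assume it holds for an arbitrary i ≥ 1, so b_i = (-2)^i + 5.
Then b_{i+1} = -2·b_i + 15 = -2·((-2)^i + 5) + 15 = (-2)^(i + 1) + 5,
which is the claimed formula at N = i+1.
By the principle of mathematical induction, the result holds for all N ≥ 1.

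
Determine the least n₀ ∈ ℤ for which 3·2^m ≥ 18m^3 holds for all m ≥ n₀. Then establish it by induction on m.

n₀ = 15

At m = 14: 49152 < 49392, so the inequality fails and n₀ ≥ 15. We prove 3·2^m ≥ 18m^3 for all m ≥ 15.
For the base case m = 15: 3·2^m = 98304 and 18m^3 = 60750, so 98304 ≥ 60750.
For the inductive step, assume it holds for an arbitrary j ≥ 15, so 3·2^j ≥ 18j^3.
Then 3·2^(j + 1) = 2·(3·2^j) ≥ 2·(18j^3).
Also, for j ≥ 15 we have 2·(18j^3) ≥ 18(j+1)^3, since 2 ≥ (1 + 1/j)^3 for all j ≥ 15.
Combining, 3·2^(j + 1) ≥ 18(j+1)^3.
By induction, the statement is established for all m ≥ 15.
Hence the smallest such n₀ is 15.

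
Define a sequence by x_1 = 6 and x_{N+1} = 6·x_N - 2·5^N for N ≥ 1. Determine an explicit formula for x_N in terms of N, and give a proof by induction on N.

x_N = 2·5^N - 4·6^(N - 1)

Computing the first terms: x_1 = 6, x_2 = 26, x_3 = 106. This suggests x_N = 2·5^N - 4·6^(N - 1).
Base step (N = 1): the formula gives 6 = 6 = x_1.
Suppose the result is true for N = i, so x_i = 2·5^i - 4·6^(i - 1).
Then x_{i+1} = 6·x_i - 2·5^i = 6·(2·5^i - 4·6^(i - 1)) - 2·5^i = 2·5^(i + 1) - 4·6^i = 2·5^(i+1) - 4·6^((i+1) - 1),
which is the claimed formula at N = i+1.
This completes the induction.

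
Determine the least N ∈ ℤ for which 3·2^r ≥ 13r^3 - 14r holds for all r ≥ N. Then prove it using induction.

N = 14

At r = 13: 24576 < 28379, so the inequality fails and N ≥ 14. We prove 3·2^r ≥ 13r^3 - 14r for all r ≥ 14.
For the base case r = 14: 3·2^r = 49152 and 13r^3 - 14r = 35476, so 49152 ≥ 35476.
Inductive step: assume the claim holds for r = m, so 3·2^m ≥ 13m^3 - 14m.
Then 3·2^(m + 1) = 2·(3·2^m) ≥ 2·(13m^3 - 14m).
Also, for m ≥ 14 we have 2·(13m^3 - 14m) ≥ 13(m+1)^3 - 14(m+1), since 2·(13m^3 - 14m) − (13(m+1)^3 - 14(m+1)) = 13m^3 - 39m^2 - 53m + 1, which is nonnegative for all m ≥ 14.
Combining, 3·2^(m + 1) ≥ 13(m+1)^3 - 14(m+1).
By induction, the statement is established for all r ≥ 14.
Hence the smallest such N is 14.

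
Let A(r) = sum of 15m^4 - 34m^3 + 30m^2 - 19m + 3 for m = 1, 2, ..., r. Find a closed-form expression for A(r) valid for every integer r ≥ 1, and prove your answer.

We claim A(r) = r(3r + 2)(r^3 - r^2 - 1) for all r ≥ 1.
For the base case r = 1: A(1) = -5, and the closed form gives -5. They agree.
Inductive step: assume the claim holds for r = m, so A(m) = m(3m^4 - m^3 - 2m^2 - 3m - 2).
Then A(m+1) = A(m) + (15m^4 + 26m^3 + 18m^2 - m - 5) = (m(3m^4 - m^3 - 2m^2 - 3m - 2)) + (15m^4 + 26m^3 + 18m^2 - m - 5).
Simplifying, A(m+1) = (m + 1)(3m + 5)(m^3 + 2m^2 + m - 1) = (m+1)(3(m+1) + 2)((m+1)^3 - (m+1)^2 - 1),
which is the closed form with r = m+1.
By the principle of mathematical induction, the result holds for all r ≥ 1.

A(r) = r(3r + 2)(r^3 - r^2 - 1)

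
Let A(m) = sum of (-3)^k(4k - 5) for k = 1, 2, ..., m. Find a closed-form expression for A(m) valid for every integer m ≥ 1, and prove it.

A(m) = 3(-3)^m(m - 1) + 3

We claim A(m) = 3(-3)^m(m - 1) + 3 for all m ≥ 1.
When m = 1: A(1) = 3, and the closed form gives 3. They agree.
Inductive step: suppose the statement holds for some k ≥ 1, so A(k) = 3(-3)^k(k - 1) + 3.
Then A(k+1) = A(k) + ((-3)^(k + 1)(4k - 1)) = (3(-3)^k(k - 1) + 3) + ((-3)^(k + 1)(4k - 1)).
Simplifying, A(k+1) = -9(-3)^k·k + 3 = 3(-3)^(k+1)((k+1) - 1) + 3,
which is the closed form with m = k+1.
This completes the induction.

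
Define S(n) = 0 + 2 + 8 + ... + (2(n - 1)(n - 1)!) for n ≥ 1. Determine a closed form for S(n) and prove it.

S(n) = 2n! - 2

We claim S(n) = 2n! - 2 for all n ≥ 1.
When n = 1: S(1) = 0, and the closed form gives 0. They agree.
Suppose the result is true for n = i, so S(i) = 2i! - 2.
Then S(i+1) = S(i) + (2i·i!) = (2i! - 2) + (2i·i!).
Simplifying, S(i+1) = 2(i+1)! - 2,
which is the closed form with n = i+1.
Hence, by induction on n, the claim holds for every n ≥ 1.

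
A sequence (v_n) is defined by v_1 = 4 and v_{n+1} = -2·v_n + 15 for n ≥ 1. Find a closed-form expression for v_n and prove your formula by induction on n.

Computing the first terms: v_1 = 4, v_2 = 7, v_3 = 1. This suggests v_n = -(-2)^(n - 1) + 5.
Base case (n = 1): the formula gives 4 = 4 = v_1.
For the inductive step, assume it holds for an arbitrary p ≥ 1, so v_p = -(-2)^(p - 1) + 5.
Then v_{p+1} = -2·v_p + 15 = -2·(-(-2)^(p - 1) + 5) + 15 = -(-2)^p + 5 = -(-2)^((p+1) - 1) + 5,
which is the claimed formula at n = p+1.
By the principle of mathematical induction, the result holds for all n ≥ 1.

v_n = -(-2)^(n - 1) + 5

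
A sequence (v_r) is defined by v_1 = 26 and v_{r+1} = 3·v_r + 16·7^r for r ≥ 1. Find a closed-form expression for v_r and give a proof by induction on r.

Computing the first terms: v_1 = 26, v_2 = 190, v_3 = 1354. This suggests v_r = -2·3^(r - 1) + 4·7^r.
For the base case r = 1: the formula gives 26 = 26 = v_1.
For the inductive step, assume it holds for an arbitrary j ≥ 1, so v_j = -2·3^(j - 1) + 4·7^j.
Then v_{j+1} = 3·v_j + 16·7^j = 3·(-2·3^(j - 1) + 4·7^j) + 16·7^j = -2·3^j + 4·7^(j + 1) = -2·3^((j+1) - 1) + 4·7^(j+1),
which is the claimed formula at r = j+1.
By the principle of mathematical induction, the result holds for all r ≥ 1.

v_r = -2·3^(r - 1) + 4·7^r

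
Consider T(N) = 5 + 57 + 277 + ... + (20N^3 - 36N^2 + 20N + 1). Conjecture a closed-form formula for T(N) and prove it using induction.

We claim T(N) = N(5N^3 - 2N^2 - 3N + 5) for all N ≥ 1.
Base step (N = 1): T(1) = 5, and the closed form gives 5. They agree.
Suppose the result is true for N = p, so T(p) = p(5p^3 - 2p^2 - 3p + 5).
Then T(p+1) = T(p) + (20p^3 + 24p^2 + 8p + 5) = (p(5p^3 - 2p^2 - 3p + 5)) + (20p^3 + 24p^2 + 8p + 5).
Simplifying, T(p+1) = (p + 1)(5p^3 + 13p^2 + 8p + 5) = (p+1)(5(p+1)^3 - 2(p+1)^2 - 3(p+1) + 5),
which is the closed form with N = p+1.
This completes the induction.

T(N) = N(5N^3 - 2N^2 - 3N + 5)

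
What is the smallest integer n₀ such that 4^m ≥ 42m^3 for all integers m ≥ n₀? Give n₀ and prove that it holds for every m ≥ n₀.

n₀ = 7

At m = 6: 4096 < 9072, so the inequality fails and n₀ ≥ 7. We prove 4^m ≥ 42m^3 for all m ≥ 7.
For the base case m = 7: 4^m = 16384 and 42m^3 = 14406, so 16384 ≥ 14406.
Inductive step: assume the claim holds for m = p, so 4^p ≥ 42p^3.
Then 4^(p + 1) = 4·(4^p) ≥ 4·(42p^3).
Also, for p ≥ 7 we have 4·(42p^3) ≥ 42(p+1)^3, since 4 ≥ (1 + 1/p)^3 for all p ≥ 7.
Combining, 4^(p + 1) ≥ 42(p+1)^3.
By the principle of mathematical induction, the result holds for all m ≥ 7.
Hence the smallest such n₀ is 7.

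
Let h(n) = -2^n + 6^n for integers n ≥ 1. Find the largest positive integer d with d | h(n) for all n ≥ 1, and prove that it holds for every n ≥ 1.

d = 4

Computing the first values: h(1) = 4 and h(2) = 32; gcd(4, 32) = 4, so d ≤ 4.
We prove 4 | -2^n + 6^n for all n ≥ 1 by induction on n.
For the base case n = 1: h(1) = 4 = 4·(1), so 4 | h(1).
Inductive step: assume the claim holds for n = i, i.e. 4 | h(i). Then
6^{i+1} − 2^{i+1} = 6·6^i − 2·2^i = 6·(6^i − 2^i) + (4)·2^i. The first term is divisible by 4 by the inductive hypothesis, and the second term (4)·2^i is divisible by 4 since 4 | 4. Hence 4 | h(i+1).
Hence, by induction on n, the claim holds for every n ≥ 1.
Therefore the largest such d is 4.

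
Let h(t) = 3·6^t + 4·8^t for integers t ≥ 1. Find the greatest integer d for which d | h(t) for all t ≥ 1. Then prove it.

Computing the first values: h(1) = 50 and h(2) = 364; gcd(50, 364) = 2, so d ≤ 2.
We prove 2 | 3·6^t + 4·8^t for all t ≥ 1 by induction on t.
Base step (t = 1): h(1) = 50 = 2·(25), so 2 | h(1).
Inductive step: assume the claim holds for t = k, i.e. 2 | h(k). Then
h(k+1) − 8·h(k) = (3·6^(k+1) + 4·8^(k+1)) − 8·(3·6^k + 4·8^k) = (3)·6^k·(6 − 8) = (-6)·6^k. Since 2 | h(k) by the inductive hypothesis, 2 | 8·h(k); and 2 | -6 since -6 = 2·-3. Therefore 2 | h(k+1).
By induction, the statement is established for all t ≥ 1.
Therefore the largest such d is 2.

d = 2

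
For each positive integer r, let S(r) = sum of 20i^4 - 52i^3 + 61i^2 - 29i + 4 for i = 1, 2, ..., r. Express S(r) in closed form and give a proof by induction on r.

We claim S(r) = r(4r^4 - 3r^3 + r^2 + 3r - 1) for all r ≥ 1.
Base case (r = 1): S(1) = 4, and the closed form gives 4. They agree.
For the inductive step, assume it holds for an arbitrary i ≥ 1, so S(i) = i(4i^4 - 3i^3 + i^2 + 3i - 1).
Then S(i+1) = S(i) + (20i^4 + 28i^3 + 25i^2 + 17i + 4) = (i(4i^4 - 3i^3 + i^2 + 3i - 1)) + (20i^4 + 28i^3 + 25i^2 + 17i + 4).
Simplifying, S(i+1) = (i + 1)(4i^4 + 13i^3 + 16i^2 + 12i + 4) = (i+1)(4(i+1)^4 - 3(i+1)^3 + (i+1)^2 + 3(i+1) - 1),
which is the closed form with r = i+1.
This completes the induction.

S(r) = r(4r^4 - 3r^3 + r^2 + 3r - 1)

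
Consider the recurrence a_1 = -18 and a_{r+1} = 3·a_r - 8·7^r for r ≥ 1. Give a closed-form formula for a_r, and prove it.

Computing the first terms: a_1 = -18, a_2 = -110, a_3 = -722. This suggests a_r = -4·3^(r - 1) - 2·7^r.
When r = 1: the formula gives -18 = -18 = a_1.
Suppose the result is true for r = i, so a_i = -4·3^(i - 1) - 2·7^i.
Then a_{i+1} = 3·a_i - 8·7^i = 3·(-4·3^(i - 1) - 2·7^i) - 8·7^i = -4·3^i - 2·7^(i + 1) = -4·3^((i+1) - 1) - 2·7^(i+1),
which is the claimed formula at r = i+1.
This completes the induction.

a_r = -4·3^(r - 1) - 2·7^r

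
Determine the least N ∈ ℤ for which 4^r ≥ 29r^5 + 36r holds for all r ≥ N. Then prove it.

N = 12

At r = 11: 4194304 < 4670875, so the inequality fails and N ≥ 12. We prove 4^r ≥ 29r^5 + 36r for all r ≥ 12.
Base step (r = 12): 4^r = 16777216 and 29r^5 + 36r = 7216560, so 16777216 ≥ 7216560.
Suppose the result is true for r = i, so 4^i ≥ 29i^5 + 36i.
Then 4^(i + 1) = 4·(4^i) ≥ 4·(29i^5 + 36i).
Also, for i ≥ 12 we have 4·(29i^5 + 36i) ≥ 29(i+1)^5 + 36(i+1), since 4·(29i^5 + 36i) − (29(i+1)^5 + 36(i+1)) = 87i^5 - 145i^4 - 290i^3 - 290i^2 - 37i - 65, which is nonnegative for all i ≥ 12.
Combining, 4^(i + 1) ≥ 29(i+1)^5 + 36(i+1).
By the principle of mathematical induction, the result holds for all r ≥ 12.
Hence the smallest such N is 12.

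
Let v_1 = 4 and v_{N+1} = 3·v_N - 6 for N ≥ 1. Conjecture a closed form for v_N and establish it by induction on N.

v_N = 3^(N - 1) + 3

Computing the first terms: v_1 = 4, v_2 = 6, v_3 = 12. This suggests v_N = 3^(N - 1) + 3.
Base case (N = 1): the formula gives 4 = 4 = v_1.
For the inductive step, assume it holds for an arbitrary j ≥ 1, so v_j = 3^(j - 1) + 3.
Then v_{j+1} = 3·v_j - 6 = 3·(3^(j - 1) + 3) - 6 = 3^j + 3 = 3^((j+1) - 1) + 3,
which is the claimed formula at N = j+1.
Hence, by induction on N, the claim holds for every N ≥ 1.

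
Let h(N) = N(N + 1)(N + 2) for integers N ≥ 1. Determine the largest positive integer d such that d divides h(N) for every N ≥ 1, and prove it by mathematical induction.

Computing the first values: h(1) = 6 and h(2) = 24; gcd(6, 24) = 6, so d ≤ 6.
We prove 6 | N(N + 1)(N + 2) for all N ≥ 1 by induction on N.
Base case (N = 1): h(1) = 6 = 6·(1), so 6 | h(1).
Suppose the result is true for N = i, i.e. 6 | h(i). Then
h(i+1) − h(i) = (i+1)·(i+2)·(i+3) − i·(i+1)·(i+2) = (i+1)·(i+2)·[(i+3) − i] = 3·(i+1)·(i+2). The product of 2 consecutive integers is divisible by (2)! = 2, so h(i+1) − h(i) is divisible by 3·2 = 6. By the inductive hypothesis 6 | h(i), hence 6 | h(i+1).
By induction, the statement is established for all N ≥ 1.
Therefore the largest such d is 6.

d = 6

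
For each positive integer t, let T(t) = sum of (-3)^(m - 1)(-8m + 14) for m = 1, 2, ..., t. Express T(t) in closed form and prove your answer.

We claim T(t) = (-3)^t(2t - 3) + 3 for all t ≥ 1.
When t = 1: T(1) = 6, and the closed form gives 6. They agree.
Suppose the result is true for t = m, so T(m) = (-3)^m(2m - 3) + 3.
Then T(m+1) = T(m) + ((-3)^m(-8m + 6)) = ((-3)^m(2m - 3) + 3) + ((-3)^m(-8m + 6)).
Simplifying, T(m+1) = -6(-3)^m·m + 3(-3)^m + 3 = (-3)^(m+1)(2(m+1) - 3) + 3,
which is the closed form with t = m+1.
Hence, by induction on t, the claim holds for every t ≥ 1.

T(t) = (-3)^t(2t - 3) + 3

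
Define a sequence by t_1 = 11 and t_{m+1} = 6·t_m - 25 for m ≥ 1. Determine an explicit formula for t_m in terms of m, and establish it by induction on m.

t_m = 6^m + 5

Computing the first terms: t_1 = 11, t_2 = 41, t_3 = 221. This suggests t_m = 6^m + 5.
When m = 1: the formula gives 11 = 11 = t_1.
Inductive step: assume the claim holds for m = j, so t_j = 6^j + 5.
Then t_{j+1} = 6·t_j - 25 = 6·(6^j + 5) - 25 = 6^(j + 1) + 5,
which is the claimed formula at m = j+1.
This completes the induction.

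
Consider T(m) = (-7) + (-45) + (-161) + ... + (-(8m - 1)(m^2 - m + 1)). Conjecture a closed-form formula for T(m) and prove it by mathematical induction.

T(m) = -m(2m^3 + m^2 + 2m + 2)

We claim T(m) = -m(2m^3 + m^2 + 2m + 2) for all m ≥ 1.
Base case (m = 1): T(1) = -7, and the closed form gives -7. They agree.
Inductive step: suppose the statement holds for some p ≥ 1, so T(p) = p(-2p^3 - p^2 - 2p - 2).
Then T(p+1) = T(p) + ((p - (p + 1)^2)(8p + 7)) = (p(-2p^3 - p^2 - 2p - 2)) + ((p - (p + 1)^2)(8p + 7)).
Simplifying, T(p+1) = -(p + 1)(2p^3 + 7p^2 + 10p + 7) = -(p+1)(2(p+1)^3 + (p+1)^2 + 2(p+1) + 2),
which is the closed form with m = p+1.
By induction, the statement is established for all m ≥ 1.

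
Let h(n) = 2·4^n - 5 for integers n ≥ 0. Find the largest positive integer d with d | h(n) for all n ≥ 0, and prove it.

d = 3

Computing the first values: h(0) = -3 and h(1) = 3; gcd(-3, 3) = 3, so d ≤ 3.
We prove 3 | 2·4^n - 5 for all n ≥ 0 by induction on n.
For the base case n = 0: h(0) = -3 = 3·(-1), so 3 | h(0).
Suppose the result is true for n = r, i.e. 3 | h(r). Then
h(r+1) = 2·4^(r+1) - 5 = 4·(2·4^r - 5) + 15 = 4·h(r) + 15. The first term is divisible by 3 by the inductive hypothesis, and 15 is divisible by 3. Hence 3 | h(r+1).
By the principle of mathematical induction, the result holds for all n ≥ 0.
Therefore the largest such d is 3.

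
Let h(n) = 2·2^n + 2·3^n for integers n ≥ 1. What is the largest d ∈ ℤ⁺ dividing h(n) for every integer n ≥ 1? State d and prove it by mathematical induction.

Computing the first values: h(1) = 10 and h(2) = 26; gcd(10, 26) = 2, so d ≤ 2.
We prove 2 | 2·2^n + 2·3^n for all n ≥ 1 by induction on n.
When n = 1: h(1) = 10 = 2·(5), so 2 | h(1).
For the inductive step, assume it holds for an arbitrary j ≥ 1, i.e. 2 | h(j). Then
h(j+1) − 3·h(j) = (2·2^(j+1) + 2·3^(j+1)) − 3·(2·2^j + 2·3^j) = (2)·2^j·(2 − 3) = (-2)·2^j. Since 2 | h(j) by the inductive hypothesis, 2 | 3·h(j); and 2 | -2 since -2 = 2·-1. Therefore 2 | h(j+1).
By induction, the statement is established for all n ≥ 1.
Therefore the largest such d is 2.

d = 2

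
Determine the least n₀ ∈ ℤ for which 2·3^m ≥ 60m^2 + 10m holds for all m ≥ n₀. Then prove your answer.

n₀ = 7

At m = 6: 1458 < 2220, so the inequality fails and n₀ ≥ 7. We prove 2·3^m ≥ 60m^2 + 10m for all m ≥ 7.
Base step (m = 7): 2·3^m = 4374 and 60m^2 + 10m = 3010, so 4374 ≥ 3010.
Inductive step: assume the claim holds for m = j, so 2·3^j ≥ 60j^2 + 10j.
Then 2·3^(j + 1) = 3·(2·3^j) ≥ 3·(60j^2 + 10j).
Also, for j ≥ 7 we have 3·(60j^2 + 10j) ≥ 60(j+1)^2 + 10(j+1), since 3·(60j^2 + 10j) − (60(j+1)^2 + 10(j+1)) = 120j^2 - 100j - 70, which is nonnegative for all j ≥ 7.
Combining, 2·3^(j + 1) ≥ 60(j+1)^2 + 10(j+1).
This completes the induction.
Hence the smallest such n₀ is 7.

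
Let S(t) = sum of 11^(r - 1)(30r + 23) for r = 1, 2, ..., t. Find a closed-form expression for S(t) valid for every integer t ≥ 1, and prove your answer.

S(t) = 11^t(3t + 2) - 2

We claim S(t) = 11^t(3t + 2) - 2 for all t ≥ 1.
When t = 1: S(1) = 53, and the closed form gives 53. They agree.
Inductive step: assume the claim holds for t = r, so S(r) = 11^r(3r + 2) - 2.
Then S(r+1) = S(r) + (11^r(30r + 53)) = (11^r(3r + 2) - 2) + (11^r(30r + 53)).
Simplifying, S(r+1) = 33·11^r·r + 55·11^r - 2 = 11^(r+1)(3(r+1) + 2) - 2,
which is the closed form with t = r+1.
This completes the induction.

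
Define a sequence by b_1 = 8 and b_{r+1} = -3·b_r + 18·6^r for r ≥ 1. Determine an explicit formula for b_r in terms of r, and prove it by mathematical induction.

Computing the first terms: b_1 = 8, b_2 = 84, b_3 = 396. This suggests b_r = -4(-3)^(r - 1) + 2·6^r.
When r = 1: the formula gives 8 = 8 = b_1.
For the inductive step, assume it holds for an arbitrary j ≥ 1, so b_j = -4(-3)^(j - 1) + 2·6^j.
Then b_{j+1} = -3·b_j + 18·6^j = -3·(-4(-3)^(j - 1) + 2·6^j) + 18·6^j = -4(-3)^j + 2·6^(j + 1) = -4(-3)^((j+1) - 1) + 2·6^(j+1),
which is the claimed formula at r = j+1.
By the principle of mathematical induction, the result holds for all r ≥ 1.

b_r = -4(-3)^(r - 1) + 2·6^r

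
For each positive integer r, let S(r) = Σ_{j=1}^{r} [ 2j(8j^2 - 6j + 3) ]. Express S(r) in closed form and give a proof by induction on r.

We claim S(r) = r(r + 1)(4r^2 + 1) for all r ≥ 1.
Base case (r = 1): S(1) = 10, and the closed form gives 10. They agree.
For the inductive step, assume it holds for an arbitrary j ≥ 1, so S(j) = j(4j^3 + 4j^2 + j + 1).
Then S(j+1) = S(j) + (16j^3 + 36j^2 + 30j + 10) = (j(4j^3 + 4j^2 + j + 1)) + (16j^3 + 36j^2 + 30j + 10).
Simplifying, S(j+1) = (j + 1)(j + 2)(4j^2 + 8j + 5) = (j+1)((j+1) + 1)(4(j+1)^2 + 1),
which is the closed form with r = j+1.
By induction, the statement is established for all r ≥ 1.

S(r) = r(r + 1)(4r^2 + 1)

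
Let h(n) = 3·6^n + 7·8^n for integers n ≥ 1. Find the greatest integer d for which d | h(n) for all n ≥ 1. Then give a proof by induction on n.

Computing the first values: h(1) = 74 and h(2) = 556; gcd(74, 556) = 2, so d ≤ 2.
We prove 2 | 3·6^n + 7·8^n for all n ≥ 1 by induction on n.
Base step (n = 1): h(1) = 74 = 2·(37), so 2 | h(1).
Inductive step: suppose the statement holds for some i ≥ 1, i.e. 2 | h(i). Then
h(i+1) − 8·h(i) = (3·6^(i+1) + 7·8^(i+1)) − 8·(3·6^i + 7·8^i) = (3)·6^i·(6 − 8) = (-6)·6^i. Since 2 | h(i) by the inductive hypothesis, 2 | 8·h(i); and 2 | -6 since -6 = 2·-3. Therefore 2 | h(i+1).
This completes the induction.
Therefore the largest such d is 2.

d = 2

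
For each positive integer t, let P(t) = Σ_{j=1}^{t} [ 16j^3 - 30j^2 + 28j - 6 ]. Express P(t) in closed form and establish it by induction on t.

We claim P(t) = t(4t^3 - 2t^2 + 3t + 3) for all t ≥ 1.
For the base case t = 1: P(1) = 8, and the closed form gives 8. They agree.
Suppose the result is true for t = j, so P(j) = j(4j^3 - 2j^2 + 3j + 3).
Then P(j+1) = P(j) + (16j^3 + 18j^2 + 16j + 8) = (j(4j^3 - 2j^2 + 3j + 3)) + (16j^3 + 18j^2 + 16j + 8).
Simplifying, P(j+1) = (j + 1)(4j^3 + 10j^2 + 11j + 8) = (j+1)(4(j+1)^3 - 2(j+1)^2 + 3(j+1) + 3),
which is the closed form with t = j+1.
By the principle of mathematical induction, the result holds for all t ≥ 1.

P(t) = t(4t^3 - 2t^2 + 3t + 3)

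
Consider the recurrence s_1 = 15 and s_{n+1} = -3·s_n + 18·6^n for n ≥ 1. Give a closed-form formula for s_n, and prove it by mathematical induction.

s_n = -(-3)^n + 2·6^n

Computing the first terms: s_1 = 15, s_2 = 63, s_3 = 459. This suggests s_n = -(-3)^n + 2·6^n.
Base case (n = 1): the formula gives 15 = 15 = s_1.
Inductive step: suppose the statement holds for some k ≥ 1, so s_k = -(-3)^k + 2·6^k.
Then s_{k+1} = -3·s_k + 18·6^k = -3·(-(-3)^k + 2·6^k) + 18·6^k = -(-3)^(k + 1) + 2·6^(k + 1),
which is the claimed formula at n = k+1.
This completes the induction.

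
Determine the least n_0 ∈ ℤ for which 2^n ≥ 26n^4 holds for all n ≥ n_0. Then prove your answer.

At n = 22: 4194304 < 6090656, so the inequality fails and n_0 ≥ 23. We prove 2^n ≥ 26n^4 for all n ≥ 23.
When n = 23: 2^n = 8388608 and 26n^4 = 7275866, so 8388608 ≥ 7275866.
Inductive step: suppose the statement holds for some p ≥ 23, so 2^p ≥ 26p^4.
Then 2^(p + 1) = 2·(2^p) ≥ 2·(26p^4).
Also, for p ≥ 23 we have 2·(26p^4) ≥ 26(p+1)^4, since 2 ≥ (1 + 1/p)^4 for all p ≥ 23.
Combining, 2^(p + 1) ≥ 26(p+1)^4.
Hence, by induction on n, the claim holds for every n ≥ 23.
Hence the smallest such n_0 is 23.

n_0 = 23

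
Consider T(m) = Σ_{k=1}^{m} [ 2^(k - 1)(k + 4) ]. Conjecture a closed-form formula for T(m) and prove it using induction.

T(m) = 2^m(m + 3) - 3

We claim T(m) = 2^m(m + 3) - 3 for all m ≥ 1.
When m = 1: T(1) = 5, and the closed form gives 5. They agree.
For the inductive step, assume it holds for an arbitrary k ≥ 1, so T(k) = 2^k(k + 3) - 3.
Then T(k+1) = T(k) + (2^k(k + 5)) = (2^k(k + 3) - 3) + (2^k(k + 5)).
Simplifying, T(k+1) = 2^(k + 1)k + 2^(k + 3) - 3 = 2^(k+1)((k+1) + 3) - 3,
which is the closed form with m = k+1.
Hence, by induction on m, the claim holds for every m ≥ 1.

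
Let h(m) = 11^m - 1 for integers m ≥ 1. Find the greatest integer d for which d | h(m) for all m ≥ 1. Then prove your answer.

Computing the first values: h(1) = 10 and h(2) = 120; gcd(10, 120) = 10, so d ≤ 10.
We prove 10 | 11^m - 1 for all m ≥ 1 by induction on m.
Base case (m = 1): h(1) = 10 = 10·(1), so 10 | h(1).
Inductive step: assume the claim holds for m = k, i.e. 10 | h(k). Then
11^{k+1} − 1^{k+1} = 11·11^k − 1·1^k = 11·(11^k − 1^k) + (10)·1^k. The first term is divisible by 10 by the inductive hypothesis, and the second term (10)·1^k is divisible by 10 since 10 | 10. Hence 10 | h(k+1).
This completes the induction.
Therefore the largest such d is 10.

d = 10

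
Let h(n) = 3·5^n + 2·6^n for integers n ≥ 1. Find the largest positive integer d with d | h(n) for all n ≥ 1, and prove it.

d = 3

Computing the first values: h(1) = 27 and h(2) = 147; gcd(27, 147) = 3, so d ≤ 3.
We prove 3 | 3·5^n + 2·6^n for all n ≥ 1 by induction on n.
For the base case n = 1: h(1) = 27 = 3·(9), so 3 | h(1).
Suppose the result is true for n = k, i.e. 3 | h(k). Then
h(k+1) − 6·h(k) = (3·5^(k+1) + 2·6^(k+1)) − 6·(3·5^k + 2·6^k) = (3)·5^k·(5 − 6) = (-3)·5^k. Since 3 | h(k) by the inductive hypothesis, 3 | 6·h(k); and 3 | -3 since -3 = 3·-1. Therefore 3 | h(k+1).
By the principle of mathematical induction, the result holds for all n ≥ 1.
Therefore the largest such d is 3.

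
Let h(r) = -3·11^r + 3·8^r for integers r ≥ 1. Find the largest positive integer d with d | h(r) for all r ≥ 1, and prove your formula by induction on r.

Computing the first values: h(1) = -9 and h(2) = -171; gcd(-9, -171) = 9, so d ≤ 9.
We prove 9 | -3·11^r + 3·8^r for all r ≥ 1 by induction on r.
Base step (r = 1): h(1) = -9 = 9·(-1), so 9 | h(1).
For the inductive step, assume it holds for an arbitrary i ≥ 1, i.e. 9 | h(i). Then
h(i+1) − 11·h(i) = (-3·11^(i+1) + 3·8^(i+1)) − 11·(-3·11^i + 3·8^i) = (3)·8^i·(8 − 11) = (-9)·8^i. Since 9 | h(i) by the inductive hypothesis, 9 | 11·h(i); and 9 | -9 since -9 = 9·-1. Therefore 9 | h(i+1).
This completes the induction.
Therefore the largest such d is 9.

d = 9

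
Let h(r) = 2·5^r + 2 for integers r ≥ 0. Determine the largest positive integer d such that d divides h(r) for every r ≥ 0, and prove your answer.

Computing the first values: h(0) = 4 and h(1) = 12; gcd(4, 12) = 4, so d ≤ 4.
We prove 4 | 2·5^r + 2 for all r ≥ 0 by induction on r.
When r = 0: h(0) = 4 = 4·(1), so 4 | h(0).
Suppose the result is true for r = i, i.e. 4 | h(i). Then
h(i+1) = 2·5^(i+1) + 2 = 5·(2·5^i + 2) - 8 = 5·h(i) - 8. The first term is divisible by 4 by the inductive hypothesis, and -8 is divisible by 4. Hence 4 | h(i+1).
By induction, the statement is established for all r ≥ 0.
Therefore the largest such d is 4.

d = 4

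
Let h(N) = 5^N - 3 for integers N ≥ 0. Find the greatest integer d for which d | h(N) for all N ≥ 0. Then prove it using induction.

Computing the first values: h(0) = -2 and h(1) = 2; gcd(-2, 2) = 2, so d ≤ 2.
We prove 2 | 5^N - 3 for all N ≥ 0 by induction on N.
Base step (N = 0): h(0) = -2 = 2·(-1), so 2 | h(0).
Inductive step: suppose the statement holds for some r ≥ 0, i.e. 2 | h(r). Then
h(r+1) = 5^(r+1) - 3 = 5·(5^r - 3) + 12 = 5·h(r) + 12. The first term is divisible by 2 by the inductive hypothesis, and 12 is divisible by 2. Hence 2 | h(r+1).
Hence, by induction on N, the claim holds for every N ≥ 0.
Therefore the largest such d is 2.

d = 2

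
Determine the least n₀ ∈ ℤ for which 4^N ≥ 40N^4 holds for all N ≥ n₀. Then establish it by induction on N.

At N = 9: 262144 < 262440, so the inequality fails and n₀ ≥ 10. We prove 4^N ≥ 40N^4 for all N ≥ 10.
For the base case N = 10: 4^N = 1048576 and 40N^4 = 400000, so 1048576 ≥ 400000.
Suppose the result is true for N = r, so 4^r ≥ 40r^4.
Then 4^(r + 1) = 4·(4^r) ≥ 4·(40r^4).
Also, for r ≥ 10 we have 4·(40r^4) ≥ 40(r+1)^4, since 4 ≥ (1 + 1/r)^4 for all r ≥ 10.
Combining, 4^(r + 1) ≥ 40(r+1)^4.
Hence, by induction on N, the claim holds for every N ≥ 10.
Hence the smallest such n₀ is 10.

n₀ = 10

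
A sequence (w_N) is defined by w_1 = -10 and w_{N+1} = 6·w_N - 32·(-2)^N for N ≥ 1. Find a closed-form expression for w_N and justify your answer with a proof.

Computing the first terms: w_1 = -10, w_2 = 4, w_3 = -104. This suggests w_N = (-2)^(N + 2) - 2·6^(N - 1).
For the base case N = 1: the formula gives -10 = -10 = w_1.
Inductive step: assume the claim holds for N = p, so w_p = (-2)^(p + 2) - 2·6^(p - 1).
Then w_{p+1} = 6·w_p - 32·(-2)^p = 6·((-2)^(p + 2) - 2·6^(p - 1)) - 32·(-2)^p = (-2)^(p + 3) - 2·6^p = (-2)^((p+1) + 2) - 2·6^((p+1) - 1),
which is the claimed formula at N = p+1.
This completes the induction.

w_N = (-2)^(N + 2) - 2·6^(N - 1)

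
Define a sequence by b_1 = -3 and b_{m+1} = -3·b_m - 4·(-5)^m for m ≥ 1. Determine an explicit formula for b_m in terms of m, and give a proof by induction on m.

Computing the first terms: b_1 = -3, b_2 = 29, b_3 = -187. This suggests b_m = 7(-3)^(m - 1) + 2(-5)^m.
When m = 1: the formula gives -3 = -3 = b_1.
For the inductive step, assume it holds for an arbitrary i ≥ 1, so b_i = 7(-3)^(i - 1) + 2(-5)^i.
Then b_{i+1} = -3·b_i - 4·(-5)^i = -3·(7(-3)^(i - 1) + 2(-5)^i) - 4·(-5)^i = 7(-3)^i + 2(-5)^(i + 1) = 7(-3)^((i+1) - 1) + 2(-5)^(i+1),
which is the claimed formula at m = i+1.
By induction, the statement is established for all m ≥ 1.

b_m = 7(-3)^(m - 1) + 2(-5)^m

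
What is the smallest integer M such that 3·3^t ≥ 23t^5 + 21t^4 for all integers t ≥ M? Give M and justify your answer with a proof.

At t = 13: 4782969 < 9139520, so the inequality fails and M ≥ 14. We prove 3·3^t ≥ 23t^5 + 21t^4 for all t ≥ 14.
Base case (t = 14): 3·3^t = 14348907 and 23t^5 + 21t^4 = 13176688, so 14348907 ≥ 13176688.
Inductive step: assume the claim holds for t = j, so 3·3^j ≥ 23j^5 + 21j^4.
Then 3·3^(j + 1) = 3·(3·3^j) ≥ 3·(23j^5 + 21j^4).
Also, for j ≥ 14 we have 3·(23j^5 + 21j^4) ≥ 23(j+1)^5 + 21(j+1)^4, since 3·(23j^5 + 21j^4) − (23(j+1)^5 + 21(j+1)^4) = 46j^5 - 73j^4 - 314j^3 - 356j^2 - 199j - 44, which is nonnegative for all j ≥ 14.
Combining, 3·3^(j + 1) ≥ 23(j+1)^5 + 21(j+1)^4.
Hence, by induction on t, the claim holds for every t ≥ 14.
Hence the smallest such M is 14.

M = 14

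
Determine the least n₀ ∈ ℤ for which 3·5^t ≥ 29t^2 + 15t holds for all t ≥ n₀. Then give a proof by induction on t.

At t = 2: 75 < 146, so the inequality fails and n₀ ≥ 3. We prove 3·5^t ≥ 29t^2 + 15t for all t ≥ 3.
For the base case t = 3: 3·5^t = 375 and 29t^2 + 15t = 306, so 375 ≥ 306.
Suppose the result is true for t = r, so 3·5^r ≥ 29r^2 + 15r.
Then 3·5^(r + 1) = 5·(3·5^r) ≥ 5·(29r^2 + 15r).
Also, for r ≥ 3 we have 5·(29r^2 + 15r) ≥ 29(r+1)^2 + 15(r+1), since 5·(29r^2 + 15r) − (29(r+1)^2 + 15(r+1)) = 116r^2 + 2r - 44, which is nonnegative for all r ≥ 3.
Combining, 3·5^(r + 1) ≥ 29(r+1)^2 + 15(r+1).
By induction, the statement is established for all t ≥ 3.
Hence the smallest such n₀ is 3.

n₀ = 3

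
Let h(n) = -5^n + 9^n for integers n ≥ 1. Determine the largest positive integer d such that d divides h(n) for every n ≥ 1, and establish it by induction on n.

d = 4

Computing the first values: h(1) = 4 and h(2) = 56; gcd(4, 56) = 4, so d ≤ 4.
We prove 4 | -5^n + 9^n for all n ≥ 1 by induction on n.
For the base case n = 1: h(1) = 4 = 4·(1), so 4 | h(1).
Inductive step: assume the claim holds for n = p, i.e. 4 | h(p). Then
9^{p+1} − 5^{p+1} = 9·9^p − 5·5^p = 9·(9^p − 5^p) + (4)·5^p. The first term is divisible by 4 by the inductive hypothesis, and the second term (4)·5^p is divisible by 4 since 4 | 4. Hence 4 | h(p+1).
This completes the induction.
Therefore the largest such d is 4.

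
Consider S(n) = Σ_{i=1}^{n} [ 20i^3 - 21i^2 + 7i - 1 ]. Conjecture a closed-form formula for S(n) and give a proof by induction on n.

S(n) = n(5n^3 + 3n^2 - 2n - 1)

We claim S(n) = n(5n^3 + 3n^2 - 2n - 1) for all n ≥ 1.
Base step (n = 1): S(1) = 5, and the closed form gives 5. They agree.
Inductive step: assume the claim holds for n = i, so S(i) = i(5i^3 + 3i^2 - 2i - 1).
Then S(i+1) = S(i) + (20i^3 + 39i^2 + 25i + 5) = (i(5i^3 + 3i^2 - 2i - 1)) + (20i^3 + 39i^2 + 25i + 5).
Simplifying, S(i+1) = (i + 1)(5i^3 + 18i^2 + 19i + 5) = (i+1)(5(i+1)^3 + 3(i+1)^2 - 2(i+1) - 1),
which is the closed form with n = i+1.
By the principle of mathematical induction, the result holds for all n ≥ 1.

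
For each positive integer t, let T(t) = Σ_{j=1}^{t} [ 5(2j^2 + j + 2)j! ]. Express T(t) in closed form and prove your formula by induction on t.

We claim T(t) = (10t + 5)(t + 1)! - 5 for all t ≥ 1.
Base case (t = 1): T(1) = 25, and the closed form gives 25. They agree.
Inductive step: suppose the statement holds for some j ≥ 1, so T(j) = (10j + 5)(j + 1)! - 5.
Then T(j+1) = T(j) + (5(2j^2 + 5j + 5)(j + 1)!) = ((10j + 5)(j + 1)! - 5) + (5(2j^2 + 5j + 5)(j + 1)!).
Simplifying, T(j+1) = (10(j+1) + 5)((j+1) + 1)! - 5,
which is the closed form with t = j+1.
By induction, the statement is established for all t ≥ 1.

T(t) = (10t + 5)(t + 1)! - 5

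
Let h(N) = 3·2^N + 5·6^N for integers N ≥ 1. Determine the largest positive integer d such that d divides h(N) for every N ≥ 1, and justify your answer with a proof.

Computing the first values: h(1) = 36 and h(2) = 192; gcd(36, 192) = 12, so d ≤ 12.
We prove 12 | 3·2^N + 5·6^N for all N ≥ 1 by induction on N.
For the base case N = 1: h(1) = 36 = 12·(3), so 12 | h(1).
Suppose the result is true for N = j, i.e. 12 | h(j). Then
h(j+1) − 6·h(j) = (3·2^(j+1) + 5·6^(j+1)) − 6·(3·2^j + 5·6^j) = (3)·2^j·(2 − 6) = (-12)·2^j. Since 12 | h(j) by the inductive hypothesis, 12 | 6·h(j); and 12 | -12 since -12 = 12·-1. Therefore 12 | h(j+1).
By induction, the statement is established for all N ≥ 1.
Therefore the largest such d is 12.

d = 12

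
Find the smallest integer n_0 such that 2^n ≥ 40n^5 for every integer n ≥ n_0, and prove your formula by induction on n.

n_0 = 30

At n = 29: 536870912 < 820445960, so the inequality fails and n_0 ≥ 30. We prove 2^n ≥ 40n^5 for all n ≥ 30.
Base step (n = 30): 2^n = 1073741824 and 40n^5 = 972000000, so 1073741824 ≥ 972000000.
Suppose the result is true for n = p, so 2^p ≥ 40p^5.
Then 2^(p + 1) = 2·(2^p) ≥ 2·(40p^5).
Also, for p ≥ 30 we have 2·(40p^5) ≥ 40(p+1)^5, since 2 ≥ (1 + 1/p)^5 for all p ≥ 30.
Combining, 2^(p + 1) ≥ 40(p+1)^5.
By the principle of mathematical induction, the result holds for all n ≥ 30.
Hence the smallest such n_0 is 30.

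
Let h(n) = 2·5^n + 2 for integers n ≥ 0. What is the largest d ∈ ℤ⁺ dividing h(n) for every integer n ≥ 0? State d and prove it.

Computing the first values: h(0) = 4 and h(1) = 12; gcd(4, 12) = 4, so d ≤ 4.
We prove 4 | 2·5^n + 2 for all n ≥ 0 by induction on n.
Base step (n = 0): h(0) = 4 = 4·(1), so 4 | h(0).
Inductive step: assume the claim holds for n = j, i.e. 4 | h(j). Then
h(j+1) = 2·5^(j+1) + 2 = 5·(2·5^j + 2) - 8 = 5·h(j) - 8. The first term is divisible by 4 by the inductive hypothesis, and -8 is divisible by 4. Hence 4 | h(j+1).
By induction, the statement is established for all n ≥ 0.
Therefore the largest such d is 4.

d = 4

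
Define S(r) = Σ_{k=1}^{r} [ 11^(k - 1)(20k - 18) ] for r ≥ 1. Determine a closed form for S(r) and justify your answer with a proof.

We claim S(r) = 2·11^r(r - 1) + 2 for all r ≥ 1.
For the base case r = 1: S(1) = 2, and the closed form gives 2. They agree.
For the inductive step, assume it holds for an arbitrary k ≥ 1, so S(k) = 2·11^k(k - 1) + 2.
Then S(k+1) = S(k) + (11^k(20k + 2)) = (2·11^k(k - 1) + 2) + (11^k(20k + 2)).
Simplifying, S(k+1) = 22·11^k·k + 2 = 2·11^(k+1)((k+1) - 1) + 2,
which is the closed form with r = k+1.
By the principle of mathematical induction, the result holds for all r ≥ 1.

S(r) = 2·11^r(r - 1) + 2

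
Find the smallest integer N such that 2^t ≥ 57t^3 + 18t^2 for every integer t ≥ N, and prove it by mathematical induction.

At t = 18: 262144 < 338256, so the inequality fails and N ≥ 19. We prove 2^t ≥ 57t^3 + 18t^2 for all t ≥ 19.
When t = 19: 2^t = 524288 and 57t^3 + 18t^2 = 397461, so 524288 ≥ 397461.
For the inductive step, assume it holds for an arbitrary p ≥ 19, so 2^p ≥ 57p^3 + 18p^2.
Then 2^(p + 1) = 2·(2^p) ≥ 2·(57p^3 + 18p^2).
Also, for p ≥ 19 we have 2·(57p^3 + 18p^2) ≥ 57(p+1)^3 + 18(p+1)^2, since 2·(57p^3 + 18p^2) − (57(p+1)^3 + 18(p+1)^2) = 57p^3 - 153p^2 - 207p - 75, which is nonnegative for all p ≥ 19.
Combining, 2^(p + 1) ≥ 57(p+1)^3 + 18(p+1)^2.
This completes the induction.
Hence the smallest such N is 19.

N = 19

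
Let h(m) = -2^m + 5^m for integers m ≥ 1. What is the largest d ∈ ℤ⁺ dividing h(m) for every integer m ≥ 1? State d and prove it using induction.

Computing the first values: h(1) = 3 and h(2) = 21; gcd(3, 21) = 3, so d ≤ 3.
We prove 3 | -2^m + 5^m for all m ≥ 1 by induction on m.
For the base case m = 1: h(1) = 3 = 3·(1), so 3 | h(1).
Suppose the result is true for m = k, i.e. 3 | h(k). Then
5^{k+1} − 2^{k+1} = 5·5^k − 2·2^k = 5·(5^k − 2^k) + (3)·2^k. The first term is divisible by 3 by the inductive hypothesis, and the second term (3)·2^k is divisible by 3 since 3 | 3. Hence 3 | h(k+1).
Hence, by induction on m, the claim holds for every m ≥ 1.
Therefore the largest such d is 3.

d = 3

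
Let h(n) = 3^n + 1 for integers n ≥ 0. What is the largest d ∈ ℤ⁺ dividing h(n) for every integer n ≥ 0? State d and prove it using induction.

Computing the first values: h(0) = 2 and h(1) = 4; gcd(2, 4) = 2, so d ≤ 2.
We prove 2 | 3^n + 1 for all n ≥ 0 by induction on n.
For the base case n = 0: h(0) = 2 = 2·(1), so 2 | h(0).
For the inductive step, assume it holds for an arbitrary m ≥ 0, i.e. 2 | h(m). Then
h(m+1) = 3^(m+1) + 1 = 3·(3^m + 1) - 2 = 3·h(m) - 2. The first term is divisible by 2 by the inductive hypothesis, and -2 is divisible by 2. Hence 2 | h(m+1).
This completes the induction.
Therefore the largest such d is 2.

d = 2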